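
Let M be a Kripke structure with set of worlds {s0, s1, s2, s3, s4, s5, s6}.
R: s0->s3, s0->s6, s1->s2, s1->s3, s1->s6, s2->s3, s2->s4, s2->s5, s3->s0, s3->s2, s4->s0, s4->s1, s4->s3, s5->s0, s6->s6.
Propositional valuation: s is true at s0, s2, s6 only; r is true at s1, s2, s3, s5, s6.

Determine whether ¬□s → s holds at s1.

No

At s1: ¬□s is true, s is false, so ¬□s → s is false.
  At s1: □s is false, so ¬□s is true.
    At s1: □s requires s at every successor {s2, s3, s6}.
      s fails at s3, so □s is false at s1.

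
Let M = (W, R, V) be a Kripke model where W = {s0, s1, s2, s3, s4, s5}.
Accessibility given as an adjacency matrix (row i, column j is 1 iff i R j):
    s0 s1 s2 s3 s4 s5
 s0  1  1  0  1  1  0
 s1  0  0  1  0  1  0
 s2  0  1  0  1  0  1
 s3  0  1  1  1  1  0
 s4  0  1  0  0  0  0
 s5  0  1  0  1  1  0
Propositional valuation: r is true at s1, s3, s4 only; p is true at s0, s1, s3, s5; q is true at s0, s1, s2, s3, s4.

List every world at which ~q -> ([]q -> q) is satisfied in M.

s0, s1, s2, s3, s4

Let φ = ~q -> ([]q -> q). Evaluate φ at each world:
  s0 (successors {s0, s1, s3, s4}): φ is true.
  s1 (successors {s2, s4}): φ is true.
  s2 (successors {s1, s3, s5}): φ is true.
  s3 (successors {s1, s2, s3, s4}): φ is true.
  s4 (successors {s1}): φ is true.
  s5 (successors {s1, s3, s4}): φ is false.
For instance, at s4:
  At s4: ~q is false, []q -> q is true, so ~q -> ([]q -> q) is true.
    At s4: []q is true, q is true, so []q -> q is true.
      At s4: []q requires q at every successor {s1}.
        At s1: q is true.
      So []q is true at s4.
Satisfying worlds: {s0, s1, s2, s3, s4}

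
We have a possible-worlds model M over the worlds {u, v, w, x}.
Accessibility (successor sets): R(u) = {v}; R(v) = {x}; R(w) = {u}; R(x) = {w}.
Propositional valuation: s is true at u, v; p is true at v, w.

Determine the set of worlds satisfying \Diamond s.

u, w

Recall that \Diamond ψ holds at a world iff ψ holds at some accessible world.
Let φ = \Diamond s. Evaluate φ at each world:
  u (successors {v}): φ is true.
  v (successors {x}): φ is false.
  w (successors {u}): φ is true.
  x (successors {w}): φ is false.
For instance, at x:
  At x: \Diamond s requires s at some successor in {w}.
    At w: s is false.
  So \Diamond s is false at x.
Satisfying worlds: {u, w}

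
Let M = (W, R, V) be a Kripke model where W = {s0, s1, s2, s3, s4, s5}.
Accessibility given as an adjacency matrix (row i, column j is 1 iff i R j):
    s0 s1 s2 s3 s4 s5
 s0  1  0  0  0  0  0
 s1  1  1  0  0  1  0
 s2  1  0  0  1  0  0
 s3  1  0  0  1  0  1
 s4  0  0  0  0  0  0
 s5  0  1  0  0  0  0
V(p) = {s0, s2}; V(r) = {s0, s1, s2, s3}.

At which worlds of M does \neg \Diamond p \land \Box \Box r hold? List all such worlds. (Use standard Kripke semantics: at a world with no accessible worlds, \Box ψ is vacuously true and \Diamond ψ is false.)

s4

Let φ = \neg \Diamond p \land \Box \Box r. Evaluate φ at each world:
  s0 (successors {s0}): φ is false.
  s1 (successors {s0, s1, s4}): φ is false.
  s2 (successors {s0, s3}): φ is false.
  s3 (successors {s0, s3, s5}): φ is false.
  s4 (successors ∅): φ is true.
  s5 (successors {s1}): φ is false.
For instance, at s3:
  At s3: \neg \Diamond p is false, \Box \Box r is false, so \neg \Diamond p \land \Box \Box r is false.
    At s3: \Diamond p is true, so \neg \Diamond p is false.
      At s3: \Diamond p requires p at some successor in {s0, s3, s5}.
        p holds at s0, so \Diamond p is true at s3.
    At s3: \Box \Box r requires \Box r at every successor {s0, s3, s5}.
      \Box r fails at s3, so \Box \Box r is false at s3.
Satisfying worlds: {s4}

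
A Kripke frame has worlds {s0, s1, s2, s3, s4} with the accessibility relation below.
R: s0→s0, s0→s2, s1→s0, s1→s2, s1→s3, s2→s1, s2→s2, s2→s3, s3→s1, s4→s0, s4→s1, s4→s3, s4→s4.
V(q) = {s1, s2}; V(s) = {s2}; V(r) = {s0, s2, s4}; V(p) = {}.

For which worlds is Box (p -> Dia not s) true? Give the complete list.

s0, s1, s2, s3, s4

Let φ = Box (p -> Dia not s). Evaluate φ at each world:
  s0 (successors {s0, s2}): φ is true.
  s1 (successors {s0, s2, s3}): φ is true.
  s2 (successors {s1, s2, s3}): φ is true.
  s3 (successors {s1}): φ is true.
  s4 (successors {s0, s1, s3, s4}): φ is true.
For instance, at s3:
  At s3: Box (p -> Dia not s) requires p -> Dia not s at every successor {s1}.
      At s1: p is false, Dia not s is true, so p -> Dia not s is true.
  So Box (p -> Dia not s) is true at s3.
Satisfying worlds: {s0, s1, s2, s3, s4}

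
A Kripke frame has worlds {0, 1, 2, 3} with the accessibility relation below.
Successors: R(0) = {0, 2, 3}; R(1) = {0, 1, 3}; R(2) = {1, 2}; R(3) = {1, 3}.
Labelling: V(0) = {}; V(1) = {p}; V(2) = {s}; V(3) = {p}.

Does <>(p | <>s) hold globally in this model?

Yes

Recall that <>ψ holds at a world iff ψ holds at some accessible world.
Let φ = <>(p | <>s). Evaluate φ at each world:
  0 (successors {0, 2, 3}): φ is true.
  1 (successors {0, 1, 3}): φ is true.
  2 (successors {1, 2}): φ is true.
  3 (successors {1, 3}): φ is true.
For instance, at 3:
  At 3: <>(p | <>s) requires p | <>s at some successor in {1, 3}.
    p | <>s holds at 1, so <>(p | <>s) is true at 3.
      At 1: p is true, <>s is false, so p | <>s is true.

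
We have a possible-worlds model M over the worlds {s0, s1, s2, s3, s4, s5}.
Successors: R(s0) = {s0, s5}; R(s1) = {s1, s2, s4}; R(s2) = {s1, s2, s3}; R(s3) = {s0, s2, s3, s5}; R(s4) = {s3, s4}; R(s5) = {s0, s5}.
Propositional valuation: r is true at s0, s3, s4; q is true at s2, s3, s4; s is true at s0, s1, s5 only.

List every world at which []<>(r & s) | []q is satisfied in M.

s0, s4, s5

Recall that []ψ holds at a world iff ψ holds at every accessible world, and <>ψ holds iff ψ holds at some accessible world.
Let φ = []<>(r & s) | []q. Evaluate φ at each world:
  s0 (successors {s0, s5}): φ is true.
  s1 (successors {s1, s2, s4}): φ is false.
  s2 (successors {s1, s2, s3}): φ is false.
  s3 (successors {s0, s2, s3, s5}): φ is false.
  s4 (successors {s3, s4}): φ is true.
  s5 (successors {s0, s5}): φ is true.
For instance, at s4:
  At s4: []<>(r & s) is false, []q is true, so []<>(r & s) | []q is true.
    At s4: []<>(r & s) requires <>(r & s) at every successor {s3, s4}.
      <>(r & s) fails at s4, so []<>(r & s) is false at s4.
    At s4: []q requires q at every successor {s3, s4}.
      At s3: q is true.
      At s4: q is true.
    So []q is true at s4.
Satisfying worlds: {s0, s4, s5}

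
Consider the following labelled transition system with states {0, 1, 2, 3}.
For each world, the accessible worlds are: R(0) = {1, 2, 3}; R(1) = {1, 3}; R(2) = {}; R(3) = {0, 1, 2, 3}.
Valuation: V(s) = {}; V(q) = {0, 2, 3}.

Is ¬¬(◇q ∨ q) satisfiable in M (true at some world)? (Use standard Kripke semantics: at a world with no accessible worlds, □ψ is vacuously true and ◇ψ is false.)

Let φ = ¬¬(◇q ∨ q). Evaluate φ at each world:
  0 (successors {1, 2, 3}): φ is true.
  1 (successors {1, 3}): φ is true.
  2 (successors ∅): φ is true.
  3 (successors {0, 1, 2, 3}): φ is true.
Detail at 0 (witness):
  At 0: ¬(◇q ∨ q) is false, so ¬¬(◇q ∨ q) is true.
    At 0: ◇q ∨ q is true, so ¬(◇q ∨ q) is false.
      At 0: ◇q is true, q is true, so ◇q ∨ q is true.

Yes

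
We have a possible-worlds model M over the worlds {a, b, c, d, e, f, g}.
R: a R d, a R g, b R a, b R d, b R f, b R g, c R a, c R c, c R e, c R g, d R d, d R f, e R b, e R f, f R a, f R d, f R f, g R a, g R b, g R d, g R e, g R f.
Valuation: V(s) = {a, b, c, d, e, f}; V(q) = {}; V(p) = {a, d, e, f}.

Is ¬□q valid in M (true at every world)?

Yes

Let φ = ¬□q. Evaluate φ at each world:
  a (successors {d, g}): φ is true.
  b (successors {a, d, f, g}): φ is true.
  c (successors {a, c, e, g}): φ is true.
  d (successors {d, f}): φ is true.
  e (successors {b, f}): φ is true.
  f (successors {a, d, f}): φ is true.
  g (successors {a, b, d, e, f}): φ is true.
For instance, at b:
  At b: □q is false, so ¬□q is true.
    At b: □q requires q at every successor {a, d, f, g}.
      q fails at a, so □q is false at b.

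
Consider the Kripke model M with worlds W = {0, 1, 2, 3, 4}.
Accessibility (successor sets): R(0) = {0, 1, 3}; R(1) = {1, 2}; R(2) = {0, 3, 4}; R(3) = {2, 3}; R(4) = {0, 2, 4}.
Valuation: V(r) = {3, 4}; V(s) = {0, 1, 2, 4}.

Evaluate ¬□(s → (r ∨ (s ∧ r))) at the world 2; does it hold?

Yes

At 2: □(s → (r ∨ (s ∧ r))) is false, so ¬□(s → (r ∨ (s ∧ r))) is true.
  At 2: □(s → (r ∨ (s ∧ r))) requires s → (r ∨ (s ∧ r)) at every successor {0, 3, 4}.
    s → (r ∨ (s ∧ r)) fails at 0, so □(s → (r ∨ (s ∧ r))) is false at 2.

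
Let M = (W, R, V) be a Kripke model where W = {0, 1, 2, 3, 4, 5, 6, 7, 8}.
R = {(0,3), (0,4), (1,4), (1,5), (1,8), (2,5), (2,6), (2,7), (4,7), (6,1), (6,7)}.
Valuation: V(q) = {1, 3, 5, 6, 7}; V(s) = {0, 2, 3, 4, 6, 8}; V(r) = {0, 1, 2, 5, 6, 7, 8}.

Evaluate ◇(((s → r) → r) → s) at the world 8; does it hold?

Recall that ◇ψ holds at a world iff ψ holds at some accessible world.
At 8: no accessible worlds, so ◇(((s → r) → r) → s) is false.

No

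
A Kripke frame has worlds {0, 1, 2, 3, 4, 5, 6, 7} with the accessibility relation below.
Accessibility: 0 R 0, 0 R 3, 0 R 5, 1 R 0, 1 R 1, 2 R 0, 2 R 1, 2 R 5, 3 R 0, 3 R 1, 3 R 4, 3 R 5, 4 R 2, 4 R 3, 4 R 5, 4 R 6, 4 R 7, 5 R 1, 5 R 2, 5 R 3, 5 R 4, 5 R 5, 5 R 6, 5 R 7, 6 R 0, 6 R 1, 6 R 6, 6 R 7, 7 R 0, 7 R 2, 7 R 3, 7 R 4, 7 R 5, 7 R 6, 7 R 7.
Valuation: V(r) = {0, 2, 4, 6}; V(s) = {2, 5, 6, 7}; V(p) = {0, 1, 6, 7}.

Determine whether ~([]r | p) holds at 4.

Yes

At 4: []r | p is false, so ~([]r | p) is true.
  At 4: []r is false, p is false, so []r | p is false.
    At 4: []r requires r at every successor {2, 3, 5, 6, 7}.
      r fails at 3, so []r is false at 4.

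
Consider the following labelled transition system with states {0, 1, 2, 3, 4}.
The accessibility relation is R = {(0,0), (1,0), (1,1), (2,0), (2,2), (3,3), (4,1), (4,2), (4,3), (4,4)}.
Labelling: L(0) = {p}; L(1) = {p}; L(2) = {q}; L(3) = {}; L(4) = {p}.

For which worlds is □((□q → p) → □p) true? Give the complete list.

Let φ = □((□q → p) → □p). Evaluate φ at each world:
  0 (successors {0}): φ is true.
  1 (successors {0, 1}): φ is true.
  2 (successors {0, 2}): φ is false.
  3 (successors {3}): φ is false.
  4 (successors {1, 2, 3, 4}): φ is false.
For instance, at 0:
  At 0: □((□q → p) → □p) requires (□q → p) → □p at every successor {0}.
      At 0: □q → p is true, □p is true, so (□q → p) → □p is true.
  So □((□q → p) → □p) is true at 0.
Satisfying worlds: {0, 1}

0, 1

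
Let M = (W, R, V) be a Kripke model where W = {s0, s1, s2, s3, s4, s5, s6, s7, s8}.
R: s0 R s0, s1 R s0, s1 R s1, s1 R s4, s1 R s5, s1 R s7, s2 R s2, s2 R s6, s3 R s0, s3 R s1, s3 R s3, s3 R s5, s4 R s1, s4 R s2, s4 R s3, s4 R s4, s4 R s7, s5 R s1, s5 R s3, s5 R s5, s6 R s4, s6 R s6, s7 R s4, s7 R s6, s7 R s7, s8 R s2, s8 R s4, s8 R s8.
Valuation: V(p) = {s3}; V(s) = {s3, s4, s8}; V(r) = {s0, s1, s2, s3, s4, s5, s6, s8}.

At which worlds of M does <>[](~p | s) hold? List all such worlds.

s0, s1, s2, s3, s4, s5, s6, s7, s8

Let φ = <>[](~p | s). Evaluate φ at each world:
  s0 (successors {s0}): φ is true.
  s1 (successors {s0, s1, s4, s5, s7}): φ is true.
  s2 (successors {s2, s6}): φ is true.
  s3 (successors {s0, s1, s3, s5}): φ is true.
  s4 (successors {s1, s2, s3, s4, s7}): φ is true.
  s5 (successors {s1, s3, s5}): φ is true.
  s6 (successors {s4, s6}): φ is true.
  s7 (successors {s4, s6, s7}): φ is true.
  s8 (successors {s2, s4, s8}): φ is true.
For instance, at s0:
  At s0: <>[](~p | s) requires [](~p | s) at some successor in {s0}.
    [](~p | s) holds at s0, so <>[](~p | s) is true at s0.
      At s0: [](~p | s) requires ~p | s at every successor {s0}.
        At s0: ~p | s is true.
      So [](~p | s) is true at s0.
Satisfying worlds: {s0, s1, s2, s3, s4, s5, s6, s7, s8}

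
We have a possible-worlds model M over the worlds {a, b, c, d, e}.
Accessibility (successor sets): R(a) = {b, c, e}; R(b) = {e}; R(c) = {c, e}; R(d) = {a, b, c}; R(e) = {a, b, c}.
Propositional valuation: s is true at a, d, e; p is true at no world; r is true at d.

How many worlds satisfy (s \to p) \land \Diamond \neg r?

2

Let φ = (s \to p) \land \Diamond \neg r. Evaluate φ at each world:
  a (successors {b, c, e}): φ is false.
  b (successors {e}): φ is true.
  c (successors {c, e}): φ is true.
  d (successors {a, b, c}): φ is false.
  e (successors {a, b, c}): φ is false.
For instance, at e:
  At e: s \to p is false, \Diamond \neg r is true, so (s \to p) \land \Diamond \neg r is false.
    At e: \Diamond \neg r requires \neg r at some successor in {a, b, c}.
      \neg r holds at a, so \Diamond \neg r is true at e.
Satisfying worlds: {b, c}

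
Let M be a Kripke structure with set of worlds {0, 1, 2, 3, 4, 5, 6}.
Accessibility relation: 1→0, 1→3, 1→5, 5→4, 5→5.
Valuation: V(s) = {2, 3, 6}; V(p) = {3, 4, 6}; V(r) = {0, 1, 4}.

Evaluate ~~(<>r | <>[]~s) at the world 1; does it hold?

Yes

Recall that []ψ holds at a world iff ψ holds at every accessible world, and <>ψ holds iff ψ holds at some accessible world.
At 1: ~(<>r | <>[]~s) is false, so ~~(<>r | <>[]~s) is true.
  At 1: <>r | <>[]~s is true, so ~(<>r | <>[]~s) is false.
    At 1: <>r is true, <>[]~s is true, so <>r | <>[]~s is true.
      At 1: <>r requires r at some successor in {0, 3, 5}.
        r holds at 0, so <>r is true at 1.
      At 1: <>[]~s requires []~s at some successor in {0, 3, 5}.
        []~s holds at 0, so <>[]~s is true at 1.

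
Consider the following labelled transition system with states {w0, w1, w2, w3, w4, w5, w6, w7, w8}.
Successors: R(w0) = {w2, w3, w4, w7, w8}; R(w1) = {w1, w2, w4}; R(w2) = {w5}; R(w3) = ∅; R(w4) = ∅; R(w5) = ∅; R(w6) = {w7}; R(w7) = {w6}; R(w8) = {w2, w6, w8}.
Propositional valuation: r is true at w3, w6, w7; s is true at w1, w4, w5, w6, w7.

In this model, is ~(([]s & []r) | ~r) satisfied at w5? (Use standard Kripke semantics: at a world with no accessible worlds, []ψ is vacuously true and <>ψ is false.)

Recall that []ψ holds at a world iff ψ holds at every accessible world, and <>ψ holds iff ψ holds at some accessible world.
At w5: ([]s & []r) | ~r is true, so ~(([]s & []r) | ~r) is false.
  At w5: []s & []r is true, ~r is true, so ([]s & []r) | ~r is true.
    At w5: []s is true, []r is true, so []s & []r is true.
      At w5: no accessible worlds, so []s holds vacuously.
      At w5: no accessible worlds, so []r holds vacuously.

No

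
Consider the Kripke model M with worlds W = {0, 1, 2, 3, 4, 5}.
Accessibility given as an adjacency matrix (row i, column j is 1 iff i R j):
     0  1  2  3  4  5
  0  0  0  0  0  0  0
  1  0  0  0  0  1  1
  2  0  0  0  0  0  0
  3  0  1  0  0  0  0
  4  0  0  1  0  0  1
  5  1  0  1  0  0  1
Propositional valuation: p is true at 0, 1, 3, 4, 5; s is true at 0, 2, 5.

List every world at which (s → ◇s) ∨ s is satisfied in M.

Let φ = (s → ◇s) ∨ s. Evaluate φ at each world:
  0 (successors ∅): φ is true.
  1 (successors {4, 5}): φ is true.
  2 (successors ∅): φ is true.
  3 (successors {1}): φ is true.
  4 (successors {2, 5}): φ is true.
  5 (successors {0, 2, 5}): φ is true.
For instance, at 3:
  At 3: s → ◇s is true, s is false, so (s → ◇s) ∨ s is true.
    At 3: s is false, ◇s is false, so s → ◇s is true.
      At 3: ◇s requires s at some successor in {1}.
        At 1: s is false.
      So ◇s is false at 3.
Satisfying worlds: {0, 1, 2, 3, 4, 5}

0, 1, 2, 3, 4, 5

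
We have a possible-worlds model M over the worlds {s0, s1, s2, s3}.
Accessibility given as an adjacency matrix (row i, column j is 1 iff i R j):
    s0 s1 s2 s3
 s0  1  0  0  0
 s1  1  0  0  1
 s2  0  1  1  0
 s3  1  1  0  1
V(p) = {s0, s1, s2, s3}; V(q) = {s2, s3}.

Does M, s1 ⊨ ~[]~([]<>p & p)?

At s1: []~([]<>p & p) is false, so ~[]~([]<>p & p) is true.
  At s1: []~([]<>p & p) requires ~([]<>p & p) at every successor {s0, s3}.
    ~([]<>p & p) fails at s0, so []~([]<>p & p) is false at s1.
      At s0: []<>p & p is true, so ~([]<>p & p) is false.

Yes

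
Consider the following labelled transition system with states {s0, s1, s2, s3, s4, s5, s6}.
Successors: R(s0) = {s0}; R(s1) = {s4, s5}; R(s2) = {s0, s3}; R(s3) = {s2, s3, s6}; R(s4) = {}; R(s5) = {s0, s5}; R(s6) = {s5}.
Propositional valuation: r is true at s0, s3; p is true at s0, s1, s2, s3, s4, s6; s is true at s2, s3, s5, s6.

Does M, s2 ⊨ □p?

Yes

Recall that □ψ holds at a world iff ψ holds at every accessible world, and ◇ψ holds iff ψ holds at some accessible world.
At s2: □p requires p at every successor {s0, s3}.
  At s0: p is true.
  At s3: p is true.
So □p is true at s2.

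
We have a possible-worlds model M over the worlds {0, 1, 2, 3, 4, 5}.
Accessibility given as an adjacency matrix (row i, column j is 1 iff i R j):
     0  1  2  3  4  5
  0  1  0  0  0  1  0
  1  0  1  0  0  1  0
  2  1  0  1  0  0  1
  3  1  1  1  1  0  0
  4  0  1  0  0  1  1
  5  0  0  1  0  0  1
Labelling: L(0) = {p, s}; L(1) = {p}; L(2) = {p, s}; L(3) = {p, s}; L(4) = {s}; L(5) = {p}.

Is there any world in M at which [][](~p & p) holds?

Let φ = [][](~p & p). Evaluate φ at each world:
  0 (successors {0, 4}): φ is false.
  1 (successors {1, 4}): φ is false.
  2 (successors {0, 2, 5}): φ is false.
  3 (successors {0, 1, 2, 3}): φ is false.
  4 (successors {1, 4, 5}): φ is false.
  5 (successors {2, 5}): φ is false.
For instance, at 5:
  At 5: [][](~p & p) requires [](~p & p) at every successor {2, 5}.
    [](~p & p) fails at 2, so [][](~p & p) is false at 5.
      At 2: [](~p & p) requires ~p & p at every successor {0, 2, 5}.
        ~p & p fails at 0, so [](~p & p) is false at 2.

No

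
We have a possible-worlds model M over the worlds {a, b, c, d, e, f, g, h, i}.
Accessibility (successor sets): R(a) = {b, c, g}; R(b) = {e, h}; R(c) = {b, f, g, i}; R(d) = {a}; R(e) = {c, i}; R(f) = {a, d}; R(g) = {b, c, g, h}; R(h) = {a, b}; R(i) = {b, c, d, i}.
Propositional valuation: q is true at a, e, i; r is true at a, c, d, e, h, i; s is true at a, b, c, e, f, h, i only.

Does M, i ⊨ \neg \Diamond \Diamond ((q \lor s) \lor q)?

No

At i: \Diamond \Diamond ((q \lor s) \lor q) is true, so \neg \Diamond \Diamond ((q \lor s) \lor q) is false.
  At i: \Diamond \Diamond ((q \lor s) \lor q) requires \Diamond ((q \lor s) \lor q) at some successor in {b, c, d, i}.
    \Diamond ((q \lor s) \lor q) holds at b, so \Diamond \Diamond ((q \lor s) \lor q) is true at i.
      At b: \Diamond ((q \lor s) \lor q) requires (q \lor s) \lor q at some successor in {e, h}.
        (q \lor s) \lor q holds at e, so \Diamond ((q \lor s) \lor q) is true at b.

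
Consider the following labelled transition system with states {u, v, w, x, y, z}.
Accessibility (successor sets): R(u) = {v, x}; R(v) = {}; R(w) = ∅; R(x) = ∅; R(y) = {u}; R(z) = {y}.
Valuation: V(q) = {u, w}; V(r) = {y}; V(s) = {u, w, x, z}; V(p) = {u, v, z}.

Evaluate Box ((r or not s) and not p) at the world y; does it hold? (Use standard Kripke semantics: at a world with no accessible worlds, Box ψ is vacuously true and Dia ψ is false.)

At y: Box ((r or not s) and not p) requires (r or not s) and not p at every successor {u}.
  (r or not s) and not p fails at u, so Box ((r or not s) and not p) is false at y.

No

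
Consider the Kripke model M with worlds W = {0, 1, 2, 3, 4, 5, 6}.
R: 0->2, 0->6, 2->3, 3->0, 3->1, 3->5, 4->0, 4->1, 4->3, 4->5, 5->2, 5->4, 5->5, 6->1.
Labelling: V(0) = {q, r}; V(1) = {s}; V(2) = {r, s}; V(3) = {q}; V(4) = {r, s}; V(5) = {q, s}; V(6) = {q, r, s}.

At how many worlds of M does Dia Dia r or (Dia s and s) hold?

5

Recall that Dia ψ holds at a world iff ψ holds at some accessible world.
Let φ = Dia Dia r or (Dia s and s). Evaluate φ at each world:
  0 (successors {2, 6}): φ is false.
  1 (successors ∅): φ is false.
  2 (successors {3}): φ is true.
  3 (successors {0, 1, 5}): φ is true.
  4 (successors {0, 1, 3, 5}): φ is true.
  5 (successors {2, 4, 5}): φ is true.
  6 (successors {1}): φ is true.
For instance, at 5:
  At 5: Dia Dia r is true, Dia s and s is true, so Dia Dia r or (Dia s and s) is true.
    At 5: Dia Dia r requires Dia r at some successor in {2, 4, 5}.
      Dia r holds at 4, so Dia Dia r is true at 5.
    At 5: Dia s is true, s is true, so Dia s and s is true.
      At 5: Dia s requires s at some successor in {2, 4, 5}.
        s holds at 2, so Dia s is true at 5.
Satisfying worlds: {2, 3, 4, 5, 6}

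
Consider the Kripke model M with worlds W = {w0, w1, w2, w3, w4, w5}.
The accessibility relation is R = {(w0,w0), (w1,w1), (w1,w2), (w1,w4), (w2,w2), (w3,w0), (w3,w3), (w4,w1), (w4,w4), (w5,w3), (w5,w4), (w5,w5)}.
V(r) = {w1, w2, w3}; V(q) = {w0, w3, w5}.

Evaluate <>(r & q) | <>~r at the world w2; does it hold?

No

At w2: <>(r & q) is false, <>~r is false, so <>(r & q) | <>~r is false.
  At w2: <>(r & q) requires r & q at some successor in {w2}.
    At w2: r & q is false.
  So <>(r & q) is false at w2.
  At w2: <>~r requires ~r at some successor in {w2}.
    At w2: ~r is false.
  So <>~r is false at w2.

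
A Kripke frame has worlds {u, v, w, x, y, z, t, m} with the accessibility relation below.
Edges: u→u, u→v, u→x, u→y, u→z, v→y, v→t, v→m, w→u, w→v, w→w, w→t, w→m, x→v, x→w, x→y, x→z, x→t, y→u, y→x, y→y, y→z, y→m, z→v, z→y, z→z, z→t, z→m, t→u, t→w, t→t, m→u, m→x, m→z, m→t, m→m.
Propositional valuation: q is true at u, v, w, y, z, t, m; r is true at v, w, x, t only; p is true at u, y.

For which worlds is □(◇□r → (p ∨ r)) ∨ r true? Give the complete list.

u, v, w, x, y, z, t, m

Let φ = □(◇□r → (p ∨ r)) ∨ r. Evaluate φ at each world:
  u (successors {u, v, x, y, z}): φ is true.
  v (successors {y, t, m}): φ is true.
  w (successors {u, v, w, t, m}): φ is true.
  x (successors {v, w, y, z, t}): φ is true.
  y (successors {u, x, y, z, m}): φ is true.
  z (successors {v, y, z, t, m}): φ is true.
  t (successors {u, w, t}): φ is true.
  m (successors {u, x, z, t, m}): φ is true.
For instance, at m:
  At m: □(◇□r → (p ∨ r)) is true, r is false, so □(◇□r → (p ∨ r)) ∨ r is true.
    At m: □(◇□r → (p ∨ r)) requires ◇□r → (p ∨ r) at every successor {u, x, z, t, m}.
      At u: ◇□r → (p ∨ r) is true.
      At x: ◇□r → (p ∨ r) is true.
      At z: ◇□r → (p ∨ r) is true.
      At t: ◇□r → (p ∨ r) is true.
      At m: ◇□r → (p ∨ r) is true.
    So □(◇□r → (p ∨ r)) is true at m.
Satisfying worlds: {u, v, w, x, y, z, t, m}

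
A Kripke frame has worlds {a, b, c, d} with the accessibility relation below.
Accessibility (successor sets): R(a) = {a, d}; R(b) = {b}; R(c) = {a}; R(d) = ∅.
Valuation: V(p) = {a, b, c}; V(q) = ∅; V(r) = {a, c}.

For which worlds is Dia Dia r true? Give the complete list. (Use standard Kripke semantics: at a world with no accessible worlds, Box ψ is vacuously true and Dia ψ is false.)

a, c

Let φ = Dia Dia r. Evaluate φ at each world:
  a (successors {a, d}): φ is true.
  b (successors {b}): φ is false.
  c (successors {a}): φ is true.
  d (successors ∅): φ is false.
For instance, at a:
  At a: Dia Dia r requires Dia r at some successor in {a, d}.
    Dia r holds at a, so Dia Dia r is true at a.
      At a: Dia r requires r at some successor in {a, d}.
        r holds at a, so Dia r is true at a.
Satisfying worlds: {a, c}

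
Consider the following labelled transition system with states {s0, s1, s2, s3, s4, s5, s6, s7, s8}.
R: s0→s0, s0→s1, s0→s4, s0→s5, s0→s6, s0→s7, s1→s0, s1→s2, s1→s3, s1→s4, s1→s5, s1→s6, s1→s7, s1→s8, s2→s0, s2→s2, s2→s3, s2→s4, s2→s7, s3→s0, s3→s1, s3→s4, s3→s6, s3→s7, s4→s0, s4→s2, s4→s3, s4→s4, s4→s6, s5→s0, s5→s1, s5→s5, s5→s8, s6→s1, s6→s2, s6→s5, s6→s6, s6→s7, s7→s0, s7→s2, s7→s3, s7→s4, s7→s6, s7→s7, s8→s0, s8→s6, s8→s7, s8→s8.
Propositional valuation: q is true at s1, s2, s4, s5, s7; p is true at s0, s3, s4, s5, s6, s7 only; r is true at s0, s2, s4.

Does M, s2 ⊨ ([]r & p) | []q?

No

At s2: []r & p is false, []q is false, so ([]r & p) | []q is false.
  At s2: []r is false, p is false, so []r & p is false.
    At s2: []r requires r at every successor {s0, s2, s3, s4, s7}.
      r fails at s3, so []r is false at s2.
  At s2: []q requires q at every successor {s0, s2, s3, s4, s7}.
    q fails at s0, so []q is false at s2.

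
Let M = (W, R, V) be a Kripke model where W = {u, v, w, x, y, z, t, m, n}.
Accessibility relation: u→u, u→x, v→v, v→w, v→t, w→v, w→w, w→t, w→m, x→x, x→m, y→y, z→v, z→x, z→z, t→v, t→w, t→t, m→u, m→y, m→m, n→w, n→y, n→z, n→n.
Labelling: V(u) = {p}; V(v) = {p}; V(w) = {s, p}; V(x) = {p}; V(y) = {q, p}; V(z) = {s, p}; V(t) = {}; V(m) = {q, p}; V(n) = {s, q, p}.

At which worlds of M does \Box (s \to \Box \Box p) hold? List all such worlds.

u, x, y, m

Recall that \Box ψ holds at a world iff ψ holds at every accessible world, and \Diamond ψ holds iff ψ holds at some accessible world.
Let φ = \Box (s \to \Box \Box p). Evaluate φ at each world:
  u (successors {u, x}): φ is true.
  v (successors {v, w, t}): φ is false.
  w (successors {v, w, t, m}): φ is false.
  x (successors {x, m}): φ is true.
  y (successors {y}): φ is true.
  z (successors {v, x, z}): φ is false.
  t (successors {v, w, t}): φ is false.
  m (successors {u, y, m}): φ is true.
  n (successors {w, y, z, n}): φ is false.
For instance, at t:
  At t: \Box (s \to \Box \Box p) requires s \to \Box \Box p at every successor {v, w, t}.
    s \to \Box \Box p fails at w, so \Box (s \to \Box \Box p) is false at t.
      At w: s is true, \Box \Box p is false, so s \to \Box \Box p is false.
Satisfying worlds: {u, x, y, m}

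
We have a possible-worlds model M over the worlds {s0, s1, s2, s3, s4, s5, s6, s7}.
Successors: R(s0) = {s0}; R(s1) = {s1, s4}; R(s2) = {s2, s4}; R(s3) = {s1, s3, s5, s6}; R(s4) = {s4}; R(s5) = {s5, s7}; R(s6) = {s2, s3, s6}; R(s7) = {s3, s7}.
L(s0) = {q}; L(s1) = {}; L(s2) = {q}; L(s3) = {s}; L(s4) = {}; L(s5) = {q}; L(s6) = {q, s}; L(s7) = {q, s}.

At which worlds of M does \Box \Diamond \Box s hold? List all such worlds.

s5

Recall that \Box ψ holds at a world iff ψ holds at every accessible world, and \Diamond ψ holds iff ψ holds at some accessible world.
Let φ = \Box \Diamond \Box s. Evaluate φ at each world:
  s0 (successors {s0}): φ is false.
  s1 (successors {s1, s4}): φ is false.
  s2 (successors {s2, s4}): φ is false.
  s3 (successors {s1, s3, s5, s6}): φ is false.
  s4 (successors {s4}): φ is false.
  s5 (successors {s5, s7}): φ is true.
  s6 (successors {s2, s3, s6}): φ is false.
  s7 (successors {s3, s7}): φ is false.
For instance, at s2:
  At s2: \Box \Diamond \Box s requires \Diamond \Box s at every successor {s2, s4}.
    \Diamond \Box s fails at s2, so \Box \Diamond \Box s is false at s2.
      At s2: \Diamond \Box s requires \Box s at some successor in {s2, s4}.
        At s2: \Box s is false.
        At s4: \Box s is false.
      So \Diamond \Box s is false at s2.
Satisfying worlds: {s5}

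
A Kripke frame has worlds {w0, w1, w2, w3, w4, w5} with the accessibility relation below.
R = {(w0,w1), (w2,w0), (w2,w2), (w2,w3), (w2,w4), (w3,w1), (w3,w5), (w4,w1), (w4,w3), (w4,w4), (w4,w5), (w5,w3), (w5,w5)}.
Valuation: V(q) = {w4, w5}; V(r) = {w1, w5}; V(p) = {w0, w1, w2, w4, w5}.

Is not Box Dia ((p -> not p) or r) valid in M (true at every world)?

No

Let φ = not Box Dia ((p -> not p) or r). Evaluate φ at each world:
  w0 (successors {w1}): φ is true.
  w1 (successors ∅): φ is false.
  w2 (successors {w0, w2, w3, w4}): φ is false.
  w3 (successors {w1, w5}): φ is true.
  w4 (successors {w1, w3, w4, w5}): φ is true.
  w5 (successors {w3, w5}): φ is false.
Detail at w1 (counterexample):
  At w1: Box Dia ((p -> not p) or r) is true, so not Box Dia ((p -> not p) or r) is false.
    At w1: no accessible worlds, so Box Dia ((p -> not p) or r) holds vacuously.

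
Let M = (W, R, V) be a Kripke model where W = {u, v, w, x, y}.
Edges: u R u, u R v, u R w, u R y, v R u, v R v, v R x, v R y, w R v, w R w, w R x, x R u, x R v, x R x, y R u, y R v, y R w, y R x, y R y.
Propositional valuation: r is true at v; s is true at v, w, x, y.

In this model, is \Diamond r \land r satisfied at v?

Yes

Recall that \Diamond ψ holds at a world iff ψ holds at some accessible world.
At v: \Diamond r is true, r is true, so \Diamond r \land r is true.
  At v: \Diamond r requires r at some successor in {u, v, x, y}.
    r holds at v, so \Diamond r is true at v.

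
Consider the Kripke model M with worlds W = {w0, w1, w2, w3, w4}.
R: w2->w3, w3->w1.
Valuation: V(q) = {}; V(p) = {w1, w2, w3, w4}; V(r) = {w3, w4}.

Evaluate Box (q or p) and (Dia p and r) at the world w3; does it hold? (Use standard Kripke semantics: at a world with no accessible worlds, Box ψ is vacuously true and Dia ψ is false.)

Yes

At w3: Box (q or p) is true, Dia p and r is true, so Box (q or p) and (Dia p and r) is true.
  At w3: Box (q or p) requires q or p at every successor {w1}.
    At w1: q or p is true.
  So Box (q or p) is true at w3.
  At w3: Dia p is true, r is true, so Dia p and r is true.
    At w3: Dia p requires p at some successor in {w1}.
      p holds at w1, so Dia p is true at w3.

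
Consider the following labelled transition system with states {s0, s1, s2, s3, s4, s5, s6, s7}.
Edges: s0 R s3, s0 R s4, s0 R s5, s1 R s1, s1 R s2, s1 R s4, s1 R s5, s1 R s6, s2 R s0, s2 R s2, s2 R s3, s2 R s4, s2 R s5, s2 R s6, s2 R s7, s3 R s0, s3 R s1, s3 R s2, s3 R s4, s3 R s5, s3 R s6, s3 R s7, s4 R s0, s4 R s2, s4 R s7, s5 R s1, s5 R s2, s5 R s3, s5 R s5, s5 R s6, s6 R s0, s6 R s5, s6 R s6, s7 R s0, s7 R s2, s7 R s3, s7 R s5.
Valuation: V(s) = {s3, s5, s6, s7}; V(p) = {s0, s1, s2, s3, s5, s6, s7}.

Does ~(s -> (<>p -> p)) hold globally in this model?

Let φ = ~(s -> (<>p -> p)). Evaluate φ at each world:
  s0 (successors {s3, s4, s5}): φ is false.
  s1 (successors {s1, s2, s4, s5, s6}): φ is false.
  s2 (successors {s0, s2, s3, s4, s5, s6, s7}): φ is false.
  s3 (successors {s0, s1, s2, s4, s5, s6, s7}): φ is false.
  s4 (successors {s0, s2, s7}): φ is false.
  s5 (successors {s1, s2, s3, s5, s6}): φ is false.
  s6 (successors {s0, s5, s6}): φ is false.
  s7 (successors {s0, s2, s3, s5}): φ is false.
Detail at s0 (counterexample):
  At s0: s -> (<>p -> p) is true, so ~(s -> (<>p -> p)) is false.
    At s0: s is false, <>p -> p is true, so s -> (<>p -> p) is true.
      At s0: <>p is true, p is true, so <>p -> p is true.

No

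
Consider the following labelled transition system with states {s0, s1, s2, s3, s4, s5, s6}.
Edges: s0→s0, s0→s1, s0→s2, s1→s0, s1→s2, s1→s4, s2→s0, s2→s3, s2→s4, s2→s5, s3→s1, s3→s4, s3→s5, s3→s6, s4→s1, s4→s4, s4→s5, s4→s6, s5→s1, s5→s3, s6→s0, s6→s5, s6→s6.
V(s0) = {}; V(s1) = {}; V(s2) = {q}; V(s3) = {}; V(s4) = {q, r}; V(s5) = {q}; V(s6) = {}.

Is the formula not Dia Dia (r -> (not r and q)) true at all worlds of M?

No

Let φ = not Dia Dia (r -> (not r and q)). Evaluate φ at each world:
  s0 (successors {s0, s1, s2}): φ is false.
  s1 (successors {s0, s2, s4}): φ is false.
  s2 (successors {s0, s3, s4, s5}): φ is false.
  s3 (successors {s1, s4, s5, s6}): φ is false.
  s4 (successors {s1, s4, s5, s6}): φ is false.
  s5 (successors {s1, s3}): φ is false.
  s6 (successors {s0, s5, s6}): φ is false.
Detail at s0 (counterexample):
  At s0: Dia Dia (r -> (not r and q)) is true, so not Dia Dia (r -> (not r and q)) is false.
    At s0: Dia Dia (r -> (not r and q)) requires Dia (r -> (not r and q)) at some successor in {s0, s1, s2}.
      Dia (r -> (not r and q)) holds at s0, so Dia Dia (r -> (not r and q)) is true at s0.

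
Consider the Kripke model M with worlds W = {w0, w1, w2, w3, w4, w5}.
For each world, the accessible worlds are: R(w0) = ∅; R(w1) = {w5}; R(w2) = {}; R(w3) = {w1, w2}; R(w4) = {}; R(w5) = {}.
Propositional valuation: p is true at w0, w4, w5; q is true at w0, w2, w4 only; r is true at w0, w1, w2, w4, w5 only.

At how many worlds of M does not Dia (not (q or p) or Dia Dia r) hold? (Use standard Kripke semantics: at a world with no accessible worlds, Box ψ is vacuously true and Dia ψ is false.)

5

Let φ = not Dia (not (q or p) or Dia Dia r). Evaluate φ at each world:
  w0 (successors ∅): φ is true.
  w1 (successors {w5}): φ is true.
  w2 (successors ∅): φ is true.
  w3 (successors {w1, w2}): φ is false.
  w4 (successors ∅): φ is true.
  w5 (successors ∅): φ is true.
For instance, at w1:
  At w1: Dia (not (q or p) or Dia Dia r) is false, so not Dia (not (q or p) or Dia Dia r) is true.
    At w1: Dia (not (q or p) or Dia Dia r) requires not (q or p) or Dia Dia r at some successor in {w5}.
      At w5: not (q or p) or Dia Dia r is false.
    So Dia (not (q or p) or Dia Dia r) is false at w1.
Satisfying worlds: {w0, w1, w2, w4, w5}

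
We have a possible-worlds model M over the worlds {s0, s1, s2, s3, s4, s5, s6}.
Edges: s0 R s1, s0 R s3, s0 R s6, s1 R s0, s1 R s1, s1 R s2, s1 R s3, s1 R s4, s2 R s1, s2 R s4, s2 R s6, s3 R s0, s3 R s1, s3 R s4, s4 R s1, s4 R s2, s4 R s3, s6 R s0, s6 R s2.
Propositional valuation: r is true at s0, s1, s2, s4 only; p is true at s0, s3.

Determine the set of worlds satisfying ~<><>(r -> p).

Let φ = ~<><>(r -> p). Evaluate φ at each world:
  s0 (successors {s1, s3, s6}): φ is false.
  s1 (successors {s0, s1, s2, s3, s4}): φ is false.
  s2 (successors {s1, s4, s6}): φ is false.
  s3 (successors {s0, s1, s4}): φ is false.
  s4 (successors {s1, s2, s3}): φ is false.
  s5 (successors ∅): φ is true.
  s6 (successors {s0, s2}): φ is false.
For instance, at s0:
  At s0: <><>(r -> p) is true, so ~<><>(r -> p) is false.
    At s0: <><>(r -> p) requires <>(r -> p) at some successor in {s1, s3, s6}.
      <>(r -> p) holds at s1, so <><>(r -> p) is true at s0.
Satisfying worlds: {s5}

s5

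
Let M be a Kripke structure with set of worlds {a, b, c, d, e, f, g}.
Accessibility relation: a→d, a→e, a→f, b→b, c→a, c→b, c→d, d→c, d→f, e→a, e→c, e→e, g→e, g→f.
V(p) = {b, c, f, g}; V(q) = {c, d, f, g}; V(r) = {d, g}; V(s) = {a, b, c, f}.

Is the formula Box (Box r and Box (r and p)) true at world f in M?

Yes

At f: no accessible worlds, so Box (Box r and Box (r and p)) holds vacuously.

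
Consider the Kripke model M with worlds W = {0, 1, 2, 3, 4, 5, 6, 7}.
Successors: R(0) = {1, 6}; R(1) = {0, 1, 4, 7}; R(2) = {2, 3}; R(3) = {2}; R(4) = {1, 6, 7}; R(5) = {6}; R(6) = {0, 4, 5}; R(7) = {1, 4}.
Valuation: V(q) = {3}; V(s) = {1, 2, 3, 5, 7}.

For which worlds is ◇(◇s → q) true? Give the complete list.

Let φ = ◇(◇s → q). Evaluate φ at each world:
  0 (successors {1, 6}): φ is false.
  1 (successors {0, 1, 4, 7}): φ is false.
  2 (successors {2, 3}): φ is true.
  3 (successors {2}): φ is false.
  4 (successors {1, 6, 7}): φ is false.
  5 (successors {6}): φ is false.
  6 (successors {0, 4, 5}): φ is true.
  7 (successors {1, 4}): φ is false.
For instance, at 4:
  At 4: ◇(◇s → q) requires ◇s → q at some successor in {1, 6, 7}.
    At 1: ◇s → q is false.
    At 6: ◇s → q is false.
    At 7: ◇s → q is false.
  So ◇(◇s → q) is false at 4.
Satisfying worlds: {2, 6}

2, 6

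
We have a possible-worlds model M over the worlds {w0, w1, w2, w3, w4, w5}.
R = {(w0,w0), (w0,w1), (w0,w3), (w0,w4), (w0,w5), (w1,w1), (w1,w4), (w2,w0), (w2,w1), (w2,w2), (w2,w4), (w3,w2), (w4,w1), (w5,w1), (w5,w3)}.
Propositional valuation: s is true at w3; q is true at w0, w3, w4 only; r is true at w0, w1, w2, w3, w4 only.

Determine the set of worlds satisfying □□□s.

Let φ = □□□s. Evaluate φ at each world:
  w0 (successors {w0, w1, w3, w4, w5}): φ is false.
  w1 (successors {w1, w4}): φ is false.
  w2 (successors {w0, w1, w2, w4}): φ is false.
  w3 (successors {w2}): φ is false.
  w4 (successors {w1}): φ is false.
  w5 (successors {w1, w3}): φ is false.
For instance, at w5:
  At w5: □□□s requires □□s at every successor {w1, w3}.
    □□s fails at w1, so □□□s is false at w5.
      At w1: □□s requires □s at every successor {w1, w4}.
        □s fails at w1, so □□s is false at w1.
Satisfying worlds: none.

none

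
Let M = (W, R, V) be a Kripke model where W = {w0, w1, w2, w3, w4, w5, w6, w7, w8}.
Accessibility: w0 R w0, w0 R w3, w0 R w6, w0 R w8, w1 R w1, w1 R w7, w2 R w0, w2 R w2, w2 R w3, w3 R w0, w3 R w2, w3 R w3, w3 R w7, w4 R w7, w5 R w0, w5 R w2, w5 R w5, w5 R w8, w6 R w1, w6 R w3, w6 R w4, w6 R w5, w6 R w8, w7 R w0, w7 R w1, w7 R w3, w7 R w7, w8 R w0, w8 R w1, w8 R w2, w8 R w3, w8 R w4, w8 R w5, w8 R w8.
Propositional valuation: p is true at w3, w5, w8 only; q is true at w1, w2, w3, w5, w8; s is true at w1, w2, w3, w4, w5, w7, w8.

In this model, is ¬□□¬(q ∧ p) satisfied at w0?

Yes

At w0: □□¬(q ∧ p) is false, so ¬□□¬(q ∧ p) is true.
  At w0: □□¬(q ∧ p) requires □¬(q ∧ p) at every successor {w0, w3, w6, w8}.
    □¬(q ∧ p) fails at w0, so □□¬(q ∧ p) is false at w0.
      At w0: □¬(q ∧ p) requires ¬(q ∧ p) at every successor {w0, w3, w6, w8}.
        ¬(q ∧ p) fails at w3, so □¬(q ∧ p) is false at w0.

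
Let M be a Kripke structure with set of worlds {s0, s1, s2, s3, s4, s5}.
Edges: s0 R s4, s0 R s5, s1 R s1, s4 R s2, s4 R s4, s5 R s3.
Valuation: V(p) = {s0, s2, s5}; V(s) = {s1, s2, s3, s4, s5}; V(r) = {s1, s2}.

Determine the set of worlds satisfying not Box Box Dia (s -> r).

s0, s4

Let φ = not Box Box Dia (s -> r). Evaluate φ at each world:
  s0 (successors {s4, s5}): φ is true.
  s1 (successors {s1}): φ is false.
  s2 (successors ∅): φ is false.
  s3 (successors ∅): φ is false.
  s4 (successors {s2, s4}): φ is true.
  s5 (successors {s3}): φ is false.
For instance, at s0:
  At s0: Box Box Dia (s -> r) is false, so not Box Box Dia (s -> r) is true.
    At s0: Box Box Dia (s -> r) requires Box Dia (s -> r) at every successor {s4, s5}.
      Box Dia (s -> r) fails at s4, so Box Box Dia (s -> r) is false at s0.
Satisfying worlds: {s0, s4}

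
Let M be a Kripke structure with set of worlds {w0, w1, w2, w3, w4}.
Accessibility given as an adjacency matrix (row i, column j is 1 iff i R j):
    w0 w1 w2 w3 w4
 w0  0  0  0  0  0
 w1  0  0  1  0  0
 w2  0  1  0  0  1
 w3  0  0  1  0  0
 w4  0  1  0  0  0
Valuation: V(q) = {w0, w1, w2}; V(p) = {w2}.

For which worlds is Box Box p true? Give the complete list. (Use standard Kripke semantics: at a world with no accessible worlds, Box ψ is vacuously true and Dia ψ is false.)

w0, w4

Let φ = Box Box p. Evaluate φ at each world:
  w0 (successors ∅): φ is true.
  w1 (successors {w2}): φ is false.
  w2 (successors {w1, w4}): φ is false.
  w3 (successors {w2}): φ is false.
  w4 (successors {w1}): φ is true.
For instance, at w4:
  At w4: Box Box p requires Box p at every successor {w1}.
      At w1: Box p requires p at every successor {w2}.
        At w2: p is true.
      So Box p is true at w1.
  So Box Box p is true at w4.
Satisfying worlds: {w0, w4}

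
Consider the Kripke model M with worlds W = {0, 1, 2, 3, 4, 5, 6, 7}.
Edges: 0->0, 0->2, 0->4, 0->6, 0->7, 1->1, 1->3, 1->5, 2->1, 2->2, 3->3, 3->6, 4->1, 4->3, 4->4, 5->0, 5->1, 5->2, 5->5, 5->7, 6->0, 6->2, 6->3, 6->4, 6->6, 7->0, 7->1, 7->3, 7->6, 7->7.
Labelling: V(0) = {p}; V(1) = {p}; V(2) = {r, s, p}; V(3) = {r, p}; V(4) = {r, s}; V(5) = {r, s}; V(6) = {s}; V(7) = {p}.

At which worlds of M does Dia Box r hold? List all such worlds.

none

Recall that Box ψ holds at a world iff ψ holds at every accessible world, and Dia ψ holds iff ψ holds at some accessible world.
Let φ = Dia Box r. Evaluate φ at each world:
  0 (successors {0, 2, 4, 6, 7}): φ is false.
  1 (successors {1, 3, 5}): φ is false.
  2 (successors {1, 2}): φ is false.
  3 (successors {3, 6}): φ is false.
  4 (successors {1, 3, 4}): φ is false.
  5 (successors {0, 1, 2, 5, 7}): φ is false.
  6 (successors {0, 2, 3, 4, 6}): φ is false.
  7 (successors {0, 1, 3, 6, 7}): φ is false.
For instance, at 5:
  At 5: Dia Box r requires Box r at some successor in {0, 1, 2, 5, 7}.
    At 0: Box r is false.
    At 1: Box r is false.
    At 2: Box r is false.
    At 5: Box r is false.
    At 7: Box r is false.
  So Dia Box r is false at 5.
Satisfying worlds: none.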